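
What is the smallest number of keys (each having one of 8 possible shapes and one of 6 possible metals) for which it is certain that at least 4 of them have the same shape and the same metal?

145

There are 8 × 6 = 48 (shape, metal) combinations acting as pigeonholes.
With 48 × 3 = 144 keys we could place exactly 3 in each, with no (shape, metal) pair reaching 4.
One more forces some (shape, metal) pair to hold 4, so 144 + 1 = 145.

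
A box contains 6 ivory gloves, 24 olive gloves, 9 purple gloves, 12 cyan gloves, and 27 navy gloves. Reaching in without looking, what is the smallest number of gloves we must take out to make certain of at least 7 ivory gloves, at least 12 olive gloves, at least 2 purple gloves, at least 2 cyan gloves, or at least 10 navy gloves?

The worst case stops just short of every target: 6 ivory, 11 olive, 1 purple, 1 cyan, 9 navy — 6 + 11 + 1 + 1 + 9 = 28 gloves.
One more glove must push some color to its target, so 28 + 1 = 29.

29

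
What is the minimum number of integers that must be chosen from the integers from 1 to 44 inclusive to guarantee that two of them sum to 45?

Partition {1, …, 44} into 22 pairs: {1,44}, {2,43}, …, {22,23}.
Choosing 22 integers — say the integers 1 through 22 — takes one from each pair and avoids the property.
Choosing 23 forces two into the same pair by pigeonhole, and those sum to 45. So 23.

23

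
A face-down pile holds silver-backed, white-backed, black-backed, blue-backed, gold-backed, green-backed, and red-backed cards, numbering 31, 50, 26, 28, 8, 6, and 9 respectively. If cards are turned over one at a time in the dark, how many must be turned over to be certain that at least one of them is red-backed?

150

To avoid red-backed cards as long as possible, exhaust the other 6 back colors first.
The worst case draws every non-red-backed card first: 31 + 50 + 26 + 28 + 8 + 6 = 149.
The next draw is then forced to be red-backed, giving 149 + 1 = 150.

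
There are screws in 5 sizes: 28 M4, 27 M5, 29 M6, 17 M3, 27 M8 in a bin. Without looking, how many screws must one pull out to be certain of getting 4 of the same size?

16

The worst case takes 3 screws of each size without reaching 4 of any: 5 × 3 = 15.
The next screw must bring some size to 4, so 15 + 1 = 16.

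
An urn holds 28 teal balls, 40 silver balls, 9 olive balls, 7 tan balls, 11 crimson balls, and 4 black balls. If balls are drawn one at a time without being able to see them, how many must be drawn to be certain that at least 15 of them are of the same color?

Treat the 6 colors as pigeonholes.
In the worst case we take at most 14 of each color, but all 9 olive, all 7 tan, all 11 crimson, and all 4 black (fewer than 14), giving 14 + 14 + 9 + 7 + 11 + 4 = 59.
One more ball then forces some color to 15, so 59 + 1 = 60.

60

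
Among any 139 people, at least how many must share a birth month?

The 139 people fall into 12 months of the year.
If each of the 12 months of the year held at most 11, the total would be at most 12 × 11 = 132 < 139, a contradiction.
So at least one holds ⌈139/12⌉ = 12.

12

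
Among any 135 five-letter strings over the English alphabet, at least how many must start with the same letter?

There are 26 possible first letters, which serve as the pigeonholes.
If each of the 26 possible first letters held at most 5, the total would be at most 26 × 5 = 130 < 135, a contradiction.
So at least one holds ⌈135/26⌉ = 6.

6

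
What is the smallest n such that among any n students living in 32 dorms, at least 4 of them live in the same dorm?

97

There are 32 dorms acting as pigeonholes.
With 32 × 3 = 96 students we could place exactly 3 in each, with no class reaching 4.
One more forces some class to hold 4, so 96 + 1 = 97.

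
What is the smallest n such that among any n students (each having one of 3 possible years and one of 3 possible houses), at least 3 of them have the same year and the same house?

There are 3 × 3 = 9 (year, house) combinations acting as pigeonholes.
With 9 × 2 = 18 students we could place exactly 2 in each, with no (year, house) pair reaching 3.
One more forces some (year, house) pair to hold 3, so 18 + 1 = 19.

19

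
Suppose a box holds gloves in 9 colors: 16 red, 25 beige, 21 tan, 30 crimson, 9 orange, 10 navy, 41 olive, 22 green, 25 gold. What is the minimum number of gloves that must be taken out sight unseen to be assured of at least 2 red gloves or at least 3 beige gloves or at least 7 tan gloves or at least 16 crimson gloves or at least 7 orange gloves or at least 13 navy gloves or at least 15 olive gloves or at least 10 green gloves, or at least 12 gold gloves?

75

The worst case stops just short of every target: 1 red, 2 beige, 6 tan, 15 crimson, 6 orange, all 10 navy, 14 olive, 9 green, 11 gold — 1 + 2 + 6 + 15 + 6 + 10 + 14 + 9 + 11 = 74 gloves.
One more glove must push some color to its target, so 74 + 1 = 75.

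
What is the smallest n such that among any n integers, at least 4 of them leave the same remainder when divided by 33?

There are 33 residue classes modulo 33 acting as pigeonholes.
With 33 × 3 = 99 integers we could place exactly 3 in each, with no class reaching 4.
One more forces some class to hold 4, so 99 + 1 = 100.

100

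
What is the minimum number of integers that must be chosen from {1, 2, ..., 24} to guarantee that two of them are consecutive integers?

Partition {1, …, 24} into 12 pairs: {1,2}, {3,4}, …, {23,24}.
Choosing 12 integers — say the 12 even numbers 2, 4, …, 24 — takes one from each pair and avoids the property.
Choosing 13 forces two into the same pair by pigeonhole, and those are consecutive. So 13.

13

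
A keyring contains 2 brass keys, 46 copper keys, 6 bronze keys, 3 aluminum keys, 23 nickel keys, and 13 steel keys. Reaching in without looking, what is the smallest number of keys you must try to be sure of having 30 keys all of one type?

77

In the worst case we take at most 29 of each type, but all 2 brass, all 6 bronze, all 3 aluminum, all 23 nickel, and all 13 steel (fewer than 29), giving 2 + 29 + 6 + 3 + 23 + 13 = 76.
One more key then forces some type to 30, so 76 + 1 = 77.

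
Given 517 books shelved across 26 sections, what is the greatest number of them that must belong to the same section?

20

The 517 books fall into 26 sections.
If each of the 26 sections held at most 19, the total would be at most 26 × 19 = 494 < 517, a contradiction.
So at least one holds ⌈517/26⌉ = 20.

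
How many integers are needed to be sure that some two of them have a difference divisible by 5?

6

Use the pigeonhole principle on residue classes: two integers differ by a multiple of 5 exactly when they share a remainder mod 5.
There are 5 residue classes mod 5, so 5 integers can all lie in distinct classes.
One more integer must repeat a residue, giving a difference divisible by 5. So n = 5 + 1 = 6.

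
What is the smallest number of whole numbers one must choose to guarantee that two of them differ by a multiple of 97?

Use the pigeonhole principle on residue classes: two integers differ by a multiple of 97 exactly when they share a remainder mod 97.
There are 97 residue classes mod 97, so 97 integers can all lie in distinct classes.
One more integer must repeat a residue, giving a difference divisible by 97. So n = 97 + 1 = 98.

98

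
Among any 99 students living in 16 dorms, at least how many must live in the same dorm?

The 99 students fall into 16 dorms.
If each of the 16 dorms held at most 6, the total would be at most 16 × 6 = 96 < 99, a contradiction.
So at least one holds ⌈99/16⌉ = 7.

7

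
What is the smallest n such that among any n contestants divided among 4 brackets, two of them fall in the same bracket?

There are 4 brackets acting as pigeonholes.
With 4 contestants we could place one in each, avoiding any repeat.
One more forces some class to hold 2, so 4 + 1 = 5.

5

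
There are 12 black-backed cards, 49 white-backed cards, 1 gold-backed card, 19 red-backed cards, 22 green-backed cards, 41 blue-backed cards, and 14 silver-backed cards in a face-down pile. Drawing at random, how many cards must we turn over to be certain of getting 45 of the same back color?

In the worst case we take at most 44 of each back color, but all 12 black-backed, all 1 gold-backed, all 19 red-backed, all 22 green-backed, all 41 blue-backed, and all 14 silver-backed (fewer than 44), giving 12 + 44 + 1 + 19 + 22 + 41 + 14 = 153.
One more card then forces some back color to 45, so 153 + 1 = 154.

154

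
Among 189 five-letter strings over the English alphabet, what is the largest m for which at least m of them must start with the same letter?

The 189 five-letter strings over the English alphabet fall into 26 possible first letters.
If each of the 26 possible first letters held at most 7, the total would be at most 26 × 7 = 182 < 189, a contradiction.
So at least one holds ⌈189/26⌉ = 8.

8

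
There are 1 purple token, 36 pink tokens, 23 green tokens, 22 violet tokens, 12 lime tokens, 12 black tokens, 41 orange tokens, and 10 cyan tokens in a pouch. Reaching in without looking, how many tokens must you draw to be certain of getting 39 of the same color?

155

In the worst case we take at most 38 of each color, but all 1 purple, all 36 pink, all 23 green, all 22 violet, all 12 lime, all 12 black, and all 10 cyan (fewer than 38), giving 1 + 36 + 23 + 22 + 12 + 12 + 38 + 10 = 154.
One more token then forces some color to 39, so 154 + 1 = 155.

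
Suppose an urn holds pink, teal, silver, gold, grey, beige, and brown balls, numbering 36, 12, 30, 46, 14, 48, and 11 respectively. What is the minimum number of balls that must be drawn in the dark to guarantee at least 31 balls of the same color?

158

In the worst case we take at most 30 of each color, but all 12 teal, all 14 grey, and all 11 brown (fewer than 30), giving 30 + 12 + 30 + 30 + 14 + 30 + 11 = 157.
One more ball then forces some color to 31, so 157 + 1 = 158.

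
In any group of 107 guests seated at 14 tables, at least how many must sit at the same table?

If each of the 14 tables held at most 7, the total would be at most 14 × 7 = 98 < 107, a contradiction.
So at least one holds ⌈107/14⌉ = 8.

8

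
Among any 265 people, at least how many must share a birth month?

23

The 265 people fall into 12 months of the year.
If each of the 12 months of the year held at most 22, the total would be at most 12 × 22 = 264 < 265, a contradiction.
So at least one holds ⌈265/12⌉ = 23.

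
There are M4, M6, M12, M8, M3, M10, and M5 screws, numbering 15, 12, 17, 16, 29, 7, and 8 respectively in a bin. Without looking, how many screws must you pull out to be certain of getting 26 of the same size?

101

In the worst case we take at most 25 of each size, but all 15 M4, all 12 M6, all 17 M12, all 16 M8, all 7 M10, and all 8 M5 (fewer than 25), giving 15 + 12 + 17 + 16 + 25 + 7 + 8 = 100.
One more screw then forces some size to 26, so 100 + 1 = 101.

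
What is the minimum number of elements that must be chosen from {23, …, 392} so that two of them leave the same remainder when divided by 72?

Group the integers by remainder mod 72; there are 72 residue classes, each nonempty in this range.
Choosing one from each class (72 integers) avoids any shared remainder.
One more choice must repeat a class, so two differ by a multiple of 72. Hence 72 + 1 = 73.

73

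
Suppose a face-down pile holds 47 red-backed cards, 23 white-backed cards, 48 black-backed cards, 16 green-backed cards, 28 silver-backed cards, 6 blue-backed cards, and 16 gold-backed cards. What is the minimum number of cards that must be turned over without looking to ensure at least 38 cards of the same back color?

164

In the worst case we take at most 37 of each back color, but all 23 white-backed, all 16 green-backed, all 28 silver-backed, all 6 blue-backed, and all 16 gold-backed (fewer than 37), giving 37 + 23 + 37 + 16 + 28 + 6 + 16 = 163.
One more card then forces some back color to 38, so 163 + 1 = 164.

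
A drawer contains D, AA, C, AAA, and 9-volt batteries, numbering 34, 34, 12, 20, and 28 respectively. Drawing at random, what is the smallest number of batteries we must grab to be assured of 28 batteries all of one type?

Treat the 5 types as pigeonholes.
In the worst case we take at most 27 of each type, but all 12 C and all 20 AAA (fewer than 27), giving 27 + 27 + 12 + 20 + 27 = 113.
One more battery then forces some type to 28, so 113 + 1 = 114.

114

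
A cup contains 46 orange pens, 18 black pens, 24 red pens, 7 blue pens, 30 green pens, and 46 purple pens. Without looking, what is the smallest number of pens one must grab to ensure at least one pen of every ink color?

165

The hardest ink color to obtain is blue: we could draw every other pen first — 171 − 7 = 164 pens — without a single blue one.
The next draw must be blue, so 164 + 1 = 165.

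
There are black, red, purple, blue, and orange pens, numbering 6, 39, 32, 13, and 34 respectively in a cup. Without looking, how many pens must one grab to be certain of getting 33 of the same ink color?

116

In the worst case we take at most 32 of each ink color, but all 6 black and all 13 blue (fewer than 32), giving 6 + 32 + 32 + 13 + 32 = 115.
One more pen then forces some ink color to 33, so 115 + 1 = 116.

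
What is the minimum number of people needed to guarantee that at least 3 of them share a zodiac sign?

There are 12 zodiac signs acting as pigeonholes.
With 12 × 2 = 24 people we could place exactly 2 in each, with no class reaching 3.
One more forces some class to hold 3, so 24 + 1 = 25.

25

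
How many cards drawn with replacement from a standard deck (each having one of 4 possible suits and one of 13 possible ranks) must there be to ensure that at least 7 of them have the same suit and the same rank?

There are 4 × 13 = 52 (suit, rank) combinations acting as pigeonholes.
With 52 × 6 = 312 cards drawn with replacement from a standard deck we could place exactly 6 in each, with no (suit, rank) pair reaching 7.
One more forces some (suit, rank) pair to hold 7, so 312 + 1 = 313.

313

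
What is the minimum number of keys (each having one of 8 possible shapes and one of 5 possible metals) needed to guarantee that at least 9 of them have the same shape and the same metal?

There are 8 × 5 = 40 (shape, metal) combinations acting as pigeonholes.
With 40 × 8 = 320 keys we could place exactly 8 in each, with no (shape, metal) pair reaching 9.
One more forces some (shape, metal) pair to hold 9, so 320 + 1 = 321.

321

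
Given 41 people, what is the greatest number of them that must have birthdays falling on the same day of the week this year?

6

The 41 people fall into 7 days of the week.
If each of the 7 days of the week held at most 5, the total would be at most 7 × 5 = 35 < 41, a contradiction.
So at least one holds ⌈41/7⌉ = 6.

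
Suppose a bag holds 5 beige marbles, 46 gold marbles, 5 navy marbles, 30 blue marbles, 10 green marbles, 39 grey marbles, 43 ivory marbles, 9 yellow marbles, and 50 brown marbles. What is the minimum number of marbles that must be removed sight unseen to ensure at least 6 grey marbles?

To avoid grey marbles as long as possible, exhaust the other 8 colors first.
The worst case draws every non-grey marble first: 5 + 46 + 5 + 30 + 10 + 43 + 9 + 50 = 198.
The next 6 draws are then forced to be grey, giving 198 + 6 = 204.

204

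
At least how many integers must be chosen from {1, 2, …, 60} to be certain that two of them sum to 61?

Partition {1, …, 60} into 30 pairs: {1,60}, {2,59}, …, {30,31}.
Choosing 30 integers — say the integers 1 through 30 — takes one from each pair and avoids the property.
Choosing 31 forces two into the same pair by pigeonhole, and those sum to 61. So 31.

31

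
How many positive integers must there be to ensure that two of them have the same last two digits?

There are 100 possible two-digit endings acting as pigeonholes.
With 100 positive integers we could place one in each, avoiding any repeat.
One more forces some class to hold 2, so 100 + 1 = 101.

101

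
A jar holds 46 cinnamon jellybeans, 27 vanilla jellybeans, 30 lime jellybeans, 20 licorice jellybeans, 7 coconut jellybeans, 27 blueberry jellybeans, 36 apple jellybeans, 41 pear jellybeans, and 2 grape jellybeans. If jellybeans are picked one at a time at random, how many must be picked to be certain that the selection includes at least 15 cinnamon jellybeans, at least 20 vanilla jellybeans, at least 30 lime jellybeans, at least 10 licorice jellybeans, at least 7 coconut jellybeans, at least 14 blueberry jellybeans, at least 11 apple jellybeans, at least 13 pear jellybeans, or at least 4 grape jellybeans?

The worst case stops just short of every target: 14 cinnamon, 19 vanilla, 29 lime, 9 licorice, 6 coconut, 13 blueberry, 10 apple, 12 pear, all 2 grape — 14 + 19 + 29 + 9 + 6 + 13 + 10 + 12 + 2 = 114 jellybeans.
One more jellybean must push some flavor to its target, so 114 + 1 = 115.

115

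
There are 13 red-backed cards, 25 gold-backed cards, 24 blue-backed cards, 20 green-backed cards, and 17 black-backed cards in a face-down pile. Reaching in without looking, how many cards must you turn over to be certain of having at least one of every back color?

The hardest back color to obtain is red-backed: we could draw every other card first — 99 − 13 = 86 cards — without a single red-backed one.
The next draw must be red-backed, so 86 + 1 = 87.

87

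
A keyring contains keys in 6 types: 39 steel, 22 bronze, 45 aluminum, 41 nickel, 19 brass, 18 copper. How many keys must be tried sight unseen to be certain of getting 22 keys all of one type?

Treat the 6 types as pigeonholes.
In the worst case we take at most 21 of each type, but all 19 brass and all 18 copper (fewer than 21), giving 21 + 21 + 21 + 21 + 19 + 18 = 121.
One more key then forces some type to 22, so 121 + 1 = 122.

122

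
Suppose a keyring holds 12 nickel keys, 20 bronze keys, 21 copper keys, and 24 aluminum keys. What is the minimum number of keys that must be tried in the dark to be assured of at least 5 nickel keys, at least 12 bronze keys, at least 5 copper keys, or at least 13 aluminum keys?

32

The worst case stops just short of every target: 4 nickel, 11 bronze, 4 copper, 12 aluminum — 4 + 11 + 4 + 12 = 31 keys.
One more key must push some type to its target, so 31 + 1 = 32.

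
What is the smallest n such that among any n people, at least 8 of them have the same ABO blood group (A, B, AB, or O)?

There are 4 ABO blood groups acting as pigeonholes.
With 4 × 7 = 28 people we could place exactly 7 in each, with no class reaching 8.
One more forces some class to hold 8, so 28 + 1 = 29.

29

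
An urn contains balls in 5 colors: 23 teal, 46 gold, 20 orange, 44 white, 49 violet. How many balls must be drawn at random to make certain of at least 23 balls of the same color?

109

In the worst case we take at most 22 of each color, but all 20 orange (fewer than 22), giving 22 + 22 + 20 + 22 + 22 = 108.
One more ball then forces some color to 23, so 108 + 1 = 109.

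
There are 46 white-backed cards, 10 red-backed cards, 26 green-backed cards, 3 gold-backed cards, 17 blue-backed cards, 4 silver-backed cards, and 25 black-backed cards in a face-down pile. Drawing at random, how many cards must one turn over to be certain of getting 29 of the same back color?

114

Treat the 7 back colors as pigeonholes.
In the worst case we take at most 28 of each back color, but all 10 red-backed, all 26 green-backed, all 3 gold-backed, all 17 blue-backed, all 4 silver-backed, and all 25 black-backed (fewer than 28), giving 28 + 10 + 26 + 3 + 17 + 4 + 25 = 113.
One more card then forces some back color to 29, so 113 + 1 = 114.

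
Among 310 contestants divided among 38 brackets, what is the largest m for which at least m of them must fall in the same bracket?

The 310 contestants fall into 38 brackets.
If each of the 38 brackets held at most 8, the total would be at most 38 × 8 = 304 < 310, a contradiction.
So at least one holds ⌈310/38⌉ = 9.

9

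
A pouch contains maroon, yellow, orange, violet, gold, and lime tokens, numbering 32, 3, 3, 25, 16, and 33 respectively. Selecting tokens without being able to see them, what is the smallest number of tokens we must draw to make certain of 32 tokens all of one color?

In the worst case we take at most 31 of each color, but all 3 yellow, all 3 orange, all 25 violet, and all 16 gold (fewer than 31), giving 31 + 3 + 3 + 25 + 16 + 31 = 109.
One more token then forces some color to 32, so 109 + 1 = 110.

110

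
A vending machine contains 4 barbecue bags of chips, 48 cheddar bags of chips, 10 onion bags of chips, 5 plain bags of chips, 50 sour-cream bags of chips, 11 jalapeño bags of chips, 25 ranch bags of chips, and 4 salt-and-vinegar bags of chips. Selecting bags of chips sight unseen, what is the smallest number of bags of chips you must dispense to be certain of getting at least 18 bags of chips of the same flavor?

Treat the 8 flavors as pigeonholes.
In the worst case we take at most 17 of each flavor, but all 4 barbecue, all 10 onion, all 5 plain, all 11 jalapeño, and all 4 salt-and-vinegar (fewer than 17), giving 4 + 17 + 10 + 5 + 17 + 11 + 17 + 4 = 85.
One more bag of chips then forces some flavor to 18, so 85 + 1 = 86.

86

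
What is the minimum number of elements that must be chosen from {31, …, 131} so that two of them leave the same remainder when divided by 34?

35

Use the pigeonhole principle on residue classes: group the integers by remainder mod 34; there are 34 residue classes, each nonempty in this range.
Choosing one from each class (34 integers) avoids any shared remainder.
One more choice must repeat a class, so two differ by a multiple of 34. Hence 34 + 1 = 35.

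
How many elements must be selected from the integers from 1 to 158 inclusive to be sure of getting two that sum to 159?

Partition {1, …, 158} into 79 pairs: {1,158}, {2,157}, …, {79,80}.
Choosing 79 integers — say the integers 1 through 79 — takes one from each pair and avoids the property.
Choosing 80 forces two into the same pair by pigeonhole, and those sum to 159. So 80.

80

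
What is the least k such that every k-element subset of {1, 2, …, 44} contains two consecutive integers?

Partition {1, …, 44} into 22 pairs: {1,2}, {3,4}, …, {43,44}.
Choosing 22 integers — say the 22 even numbers 2, 4, …, 44 — takes one from each pair and avoids the property.
Choosing 23 forces two into the same pair by pigeonhole, and those are consecutive. So 23.

23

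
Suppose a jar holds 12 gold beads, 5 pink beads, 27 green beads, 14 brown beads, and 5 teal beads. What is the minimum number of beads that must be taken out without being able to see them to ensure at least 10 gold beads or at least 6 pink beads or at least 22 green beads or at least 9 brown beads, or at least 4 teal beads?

Each of the 5 colors has its own threshold; avoid all of them simultaneously.
The worst case stops just short of every target: 9 gold, 5 pink, 21 green, 8 brown, 3 teal — 9 + 5 + 21 + 8 + 3 = 46 beads.
One more bead must push some color to its target, so 46 + 1 = 47.

47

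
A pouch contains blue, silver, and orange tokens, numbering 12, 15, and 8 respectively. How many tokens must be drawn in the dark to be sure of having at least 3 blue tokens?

26

The worst case draws every non-blue token first: 15 + 8 = 23.
The next 3 draws are then forced to be blue, giving 23 + 3 = 26.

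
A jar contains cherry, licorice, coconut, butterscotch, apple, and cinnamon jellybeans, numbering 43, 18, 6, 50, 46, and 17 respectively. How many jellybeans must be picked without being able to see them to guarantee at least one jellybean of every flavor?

175

The hardest flavor to obtain is coconut: we could draw every other jellybean first — 180 − 6 = 174 jellybeans — without a single coconut one.
The next draw must be coconut, so 174 + 1 = 175.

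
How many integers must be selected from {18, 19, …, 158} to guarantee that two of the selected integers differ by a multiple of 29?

30

Group the integers by remainder mod 29; there are 29 residue classes, each nonempty in this range.
Choosing one from each class (29 integers) avoids any shared remainder.
One more choice must repeat a class, so two differ by a multiple of 29. Hence 29 + 1 = 30.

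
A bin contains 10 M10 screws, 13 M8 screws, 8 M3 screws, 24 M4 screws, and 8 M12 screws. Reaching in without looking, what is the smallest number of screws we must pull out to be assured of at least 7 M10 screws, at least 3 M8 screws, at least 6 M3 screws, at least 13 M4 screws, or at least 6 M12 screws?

31

The worst case stops just short of every target: 6 M10, 2 M8, 5 M3, 12 M4, 5 M12 — 6 + 2 + 5 + 12 + 5 = 30 screws.
One more screw must push some size to its target, so 30 + 1 = 31.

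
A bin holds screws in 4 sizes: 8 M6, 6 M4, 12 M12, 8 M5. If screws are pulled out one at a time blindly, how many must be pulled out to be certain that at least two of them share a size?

The worst case takes 1 screw of each size without reaching 2 of any: 4 × 1 = 4.
The next screw must bring some size to 2, so 4 + 1 = 5.

5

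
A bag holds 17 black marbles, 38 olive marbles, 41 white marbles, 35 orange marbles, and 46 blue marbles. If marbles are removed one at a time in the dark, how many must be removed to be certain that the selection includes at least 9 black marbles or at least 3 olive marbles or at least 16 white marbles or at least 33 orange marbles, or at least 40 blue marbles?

Each of the 5 colors has its own threshold; avoid all of them simultaneously.
The worst case stops just short of every target: 8 black, 2 olive, 15 white, 32 orange, 39 blue — 8 + 2 + 15 + 32 + 39 = 96 marbles.
One more marble must push some color to its target, so 96 + 1 = 97.

97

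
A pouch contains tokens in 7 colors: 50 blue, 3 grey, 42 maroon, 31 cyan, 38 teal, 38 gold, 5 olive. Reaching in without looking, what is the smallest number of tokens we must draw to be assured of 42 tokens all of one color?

Treat the 7 colors as pigeonholes.
In the worst case we take at most 41 of each color, but all 3 grey, all 31 cyan, all 38 teal, all 38 gold, and all 5 olive (fewer than 41), giving 41 + 3 + 41 + 31 + 38 + 38 + 5 = 197.
One more token then forces some color to 42, so 197 + 1 = 198.

198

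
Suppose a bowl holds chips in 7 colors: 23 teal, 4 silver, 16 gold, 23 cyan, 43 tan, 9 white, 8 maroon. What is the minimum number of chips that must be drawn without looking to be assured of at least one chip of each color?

The hardest color to obtain is silver: we could draw every other chip first — 126 − 4 = 122 chips — without a single silver one.
The next draw must be silver, so 122 + 1 = 123.

123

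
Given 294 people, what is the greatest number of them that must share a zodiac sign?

25

There are 12 zodiac signs, which serve as the pigeonholes.
If each of the 12 zodiac signs held at most 24, the total would be at most 12 × 24 = 288 < 294, a contradiction.
So at least one holds ⌈294/12⌉ = 25.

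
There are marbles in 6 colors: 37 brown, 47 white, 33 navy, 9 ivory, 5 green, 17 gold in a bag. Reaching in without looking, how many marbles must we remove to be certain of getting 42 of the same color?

In the worst case we take at most 41 of each color, but all 37 brown, all 33 navy, all 9 ivory, all 5 green, and all 17 gold (fewer than 41), giving 37 + 41 + 33 + 9 + 5 + 17 = 142.
One more marble then forces some color to 42, so 142 + 1 = 143.

143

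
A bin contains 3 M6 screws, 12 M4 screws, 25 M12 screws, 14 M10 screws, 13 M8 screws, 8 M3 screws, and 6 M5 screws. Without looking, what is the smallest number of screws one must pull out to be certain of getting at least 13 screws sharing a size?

Treat the 7 sizes as pigeonholes.
In the worst case we take at most 12 of each size, but all 3 M6, all 8 M3, and all 6 M5 (fewer than 12), giving 3 + 12 + 12 + 12 + 12 + 8 + 6 = 65.
One more screw then forces some size to 13, so 65 + 1 = 66.

66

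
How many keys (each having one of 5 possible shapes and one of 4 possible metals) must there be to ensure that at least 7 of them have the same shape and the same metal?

There are 5 × 4 = 20 (shape, metal) combinations acting as pigeonholes.
With 20 × 6 = 120 keys we could place exactly 6 in each, with no (shape, metal) pair reaching 7.
One more forces some (shape, metal) pair to hold 7, so 120 + 1 = 121.

121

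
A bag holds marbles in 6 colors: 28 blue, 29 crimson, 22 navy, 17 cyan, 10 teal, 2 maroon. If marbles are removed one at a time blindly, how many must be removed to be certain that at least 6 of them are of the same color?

28

In the worst case we take at most 5 of each color, but all 2 maroon (fewer than 5), giving 5 + 5 + 5 + 5 + 5 + 2 = 27.
One more marble then forces some color to 6, so 27 + 1 = 28.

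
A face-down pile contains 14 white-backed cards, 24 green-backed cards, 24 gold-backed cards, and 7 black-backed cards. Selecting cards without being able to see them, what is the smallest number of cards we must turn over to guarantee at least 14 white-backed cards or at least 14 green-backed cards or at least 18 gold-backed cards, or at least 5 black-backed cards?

Each of the 4 back colors has its own threshold; avoid all of them simultaneously.
The worst case stops just short of every target: 13 white-backed, 13 green-backed, 17 gold-backed, 4 black-backed — 13 + 13 + 17 + 4 = 47 cards.
One more card must push some back color to its target, so 47 + 1 = 48.

48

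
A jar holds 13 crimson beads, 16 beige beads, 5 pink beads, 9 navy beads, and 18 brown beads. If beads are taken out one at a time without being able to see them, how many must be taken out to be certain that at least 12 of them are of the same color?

48

Treat the 5 colors as pigeonholes.
In the worst case we take at most 11 of each color, but all 5 pink and all 9 navy (fewer than 11), giving 11 + 11 + 5 + 9 + 11 = 47.
One more bead then forces some color to 12, so 47 + 1 = 48.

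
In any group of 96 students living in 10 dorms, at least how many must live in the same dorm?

If each of the 10 dorms held at most 9, the total would be at most 10 × 9 = 90 < 96, a contradiction.
So at least one holds ⌈96/10⌉ = 10.

10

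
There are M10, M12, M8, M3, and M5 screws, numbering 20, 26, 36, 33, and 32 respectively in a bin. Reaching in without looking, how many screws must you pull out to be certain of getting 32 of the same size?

140

Treat the 5 sizes as pigeonholes.
In the worst case we take at most 31 of each size, but all 20 M10 and all 26 M12 (fewer than 31), giving 20 + 26 + 31 + 31 + 31 = 139.
One more screw then forces some size to 32, so 139 + 1 = 140.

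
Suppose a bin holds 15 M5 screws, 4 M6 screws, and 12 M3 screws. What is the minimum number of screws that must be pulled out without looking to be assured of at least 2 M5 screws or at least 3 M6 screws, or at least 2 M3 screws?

5

Each of the 3 sizes has its own threshold; avoid all of them simultaneously.
The worst case stops just short of every target: 1 M5, 2 M6, 1 M3 — 1 + 2 + 1 = 4 screws.
One more screw must push some size to its target, so 4 + 1 = 5.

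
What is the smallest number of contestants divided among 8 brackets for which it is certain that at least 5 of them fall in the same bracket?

33

There are 8 brackets acting as pigeonholes.
With 8 × 4 = 32 contestants we could place exactly 4 in each, with no class reaching 5.
One more forces some class to hold 5, so 32 + 1 = 33.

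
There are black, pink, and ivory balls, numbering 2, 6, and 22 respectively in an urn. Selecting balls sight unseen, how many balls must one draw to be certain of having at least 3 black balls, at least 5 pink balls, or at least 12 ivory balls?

The worst case stops just short of every target: 2 black, 4 pink, 11 ivory — 2 + 4 + 11 = 17 balls.
One more ball must push some color to its target, so 17 + 1 = 18.

18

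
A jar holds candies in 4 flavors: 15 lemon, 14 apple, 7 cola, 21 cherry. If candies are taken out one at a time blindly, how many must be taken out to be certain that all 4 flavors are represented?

51

The hardest flavor to obtain is cola: we could draw every other candy first — 57 − 7 = 50 candies — without a single cola one.
The next draw must be cola, so 50 + 1 = 51.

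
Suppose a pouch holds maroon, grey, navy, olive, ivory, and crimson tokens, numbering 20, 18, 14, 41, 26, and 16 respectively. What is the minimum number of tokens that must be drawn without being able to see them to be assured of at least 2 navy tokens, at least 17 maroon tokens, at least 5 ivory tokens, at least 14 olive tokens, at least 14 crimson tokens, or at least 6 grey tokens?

Each of the 6 colors has its own threshold; avoid all of them simultaneously.
The worst case stops just short of every target: 16 maroon, 5 grey, 1 navy, 13 olive, 4 ivory, 13 crimson — 16 + 5 + 1 + 13 + 4 + 13 = 52 tokens.
One more token must push some color to its target, so 52 + 1 = 53.

53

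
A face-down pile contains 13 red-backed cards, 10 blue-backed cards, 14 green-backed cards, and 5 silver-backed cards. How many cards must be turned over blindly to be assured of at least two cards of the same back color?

The worst case takes 1 card of each back color without reaching 2 of any: 4 × 1 = 4.
The next card must bring some back color to 2, so 4 + 1 = 5.

5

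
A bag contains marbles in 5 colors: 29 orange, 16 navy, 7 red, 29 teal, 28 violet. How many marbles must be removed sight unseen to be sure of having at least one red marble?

The worst case draws every non-red marble first: 29 + 16 + 29 + 28 = 102.
The next draw is then forced to be red, giving 102 + 1 = 103.

103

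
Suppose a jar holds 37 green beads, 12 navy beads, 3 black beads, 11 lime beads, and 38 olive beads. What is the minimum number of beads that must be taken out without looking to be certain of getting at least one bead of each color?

99

The hardest color to obtain is black: we could draw every other bead first — 101 − 3 = 98 beads — without a single black one.
The next draw must be black, so 98 + 1 = 99.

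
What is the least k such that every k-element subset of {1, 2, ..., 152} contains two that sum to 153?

77

Partition {1, …, 152} into 76 pairs: {1,152}, {2,151}, …, {76,77}.
Choosing 76 integers — say the integers 1 through 76 — takes one from each pair and avoids the property.
Choosing 77 forces two into the same pair by pigeonhole, and those sum to 153. So 77.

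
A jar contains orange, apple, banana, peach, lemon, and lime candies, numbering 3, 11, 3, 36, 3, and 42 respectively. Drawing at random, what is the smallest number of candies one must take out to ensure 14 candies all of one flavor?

47

In the worst case we take at most 13 of each flavor, but all 3 orange, all 11 apple, all 3 banana, and all 3 lemon (fewer than 13), giving 3 + 11 + 3 + 13 + 3 + 13 = 46.
One more candy then forces some flavor to 14, so 46 + 1 = 47.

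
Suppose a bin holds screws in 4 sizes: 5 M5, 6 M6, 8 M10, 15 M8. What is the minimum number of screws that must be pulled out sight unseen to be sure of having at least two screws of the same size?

The worst case takes 1 screw of each size without reaching 2 of any: 4 × 1 = 4.
The next screw must bring some size to 2, so 4 + 1 = 5.

5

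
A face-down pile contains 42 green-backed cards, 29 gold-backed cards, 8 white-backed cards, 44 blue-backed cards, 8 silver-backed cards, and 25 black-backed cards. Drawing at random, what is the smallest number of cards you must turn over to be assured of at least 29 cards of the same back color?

In the worst case we take at most 28 of each back color, but all 8 white-backed, all 8 silver-backed, and all 25 black-backed (fewer than 28), giving 28 + 28 + 8 + 28 + 8 + 25 = 125.
One more card then forces some back color to 29, so 125 + 1 = 126.

126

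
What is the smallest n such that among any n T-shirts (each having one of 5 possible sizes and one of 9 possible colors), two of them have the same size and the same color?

46

There are 5 × 9 = 45 (size, color) combinations acting as pigeonholes.
With 45 T-shirts we could place one in each, avoiding any repeat.
One more forces some (size, color) pair to hold 2, so 45 + 1 = 46.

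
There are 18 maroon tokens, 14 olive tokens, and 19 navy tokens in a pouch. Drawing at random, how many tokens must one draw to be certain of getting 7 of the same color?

Treat the 3 colors as pigeonholes.
The worst case takes 6 tokens of each color without reaching 7 of any: 3 × 6 = 18.
The next token must bring some color to 7, so 18 + 1 = 19.

19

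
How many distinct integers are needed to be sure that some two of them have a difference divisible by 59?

Use the pigeonhole principle on residue classes: two integers differ by a multiple of 59 exactly when they share a remainder mod 59.
There are 59 residue classes mod 59, so 59 integers can all lie in distinct classes.
One more integer must repeat a residue, giving a difference divisible by 59. So n = 59 + 1 = 60.

60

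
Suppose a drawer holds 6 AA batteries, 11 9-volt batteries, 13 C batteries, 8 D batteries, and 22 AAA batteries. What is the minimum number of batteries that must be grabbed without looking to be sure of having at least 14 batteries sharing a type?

52

Treat the 5 types as pigeonholes.
In the worst case we take at most 13 of each type, but all 6 AA, all 11 9-volt, and all 8 D (fewer than 13), giving 6 + 11 + 13 + 8 + 13 = 51.
One more battery then forces some type to 14, so 51 + 1 = 52.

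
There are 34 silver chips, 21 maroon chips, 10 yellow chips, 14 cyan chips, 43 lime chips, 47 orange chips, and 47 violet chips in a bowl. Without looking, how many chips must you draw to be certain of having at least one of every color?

207

The hardest color to obtain is yellow: we could draw every other chip first — 216 − 10 = 206 chips — without a single yellow one.
The next draw must be yellow, so 206 + 1 = 207.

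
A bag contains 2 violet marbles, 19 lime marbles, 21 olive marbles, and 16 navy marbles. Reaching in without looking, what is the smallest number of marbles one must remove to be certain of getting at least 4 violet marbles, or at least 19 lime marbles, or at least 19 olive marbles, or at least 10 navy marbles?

The worst case stops just short of every target: all 2 violet, 18 lime, 18 olive, 9 navy — 2 + 18 + 18 + 9 = 47 marbles.
One more marble must push some color to its target, so 47 + 1 = 48.

48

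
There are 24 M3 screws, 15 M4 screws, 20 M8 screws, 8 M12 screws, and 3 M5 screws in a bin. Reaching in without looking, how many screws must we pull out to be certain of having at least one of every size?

The hardest size to obtain is M5: we could draw every other screw first — 70 − 3 = 67 screws — without a single M5 one.
The next draw must be M5, so 67 + 1 = 68.

68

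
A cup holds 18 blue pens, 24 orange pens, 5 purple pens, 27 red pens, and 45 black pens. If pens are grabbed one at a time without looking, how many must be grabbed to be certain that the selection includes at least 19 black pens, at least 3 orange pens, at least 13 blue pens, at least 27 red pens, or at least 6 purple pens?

64

Each of the 5 ink colors has its own threshold; avoid all of them simultaneously.
The worst case stops just short of every target: 12 blue, 2 orange, 5 purple, 26 red, 18 black — 12 + 2 + 5 + 26 + 18 = 63 pens.
One more pen must push some ink color to its target, so 63 + 1 = 64.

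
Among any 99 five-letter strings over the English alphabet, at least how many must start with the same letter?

There are 26 possible first letters, which serve as the pigeonholes.
If each of the 26 possible first letters held at most 3, the total would be at most 26 × 3 = 78 < 99, a contradiction.
So at least one holds ⌈99/26⌉ = 4.

4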